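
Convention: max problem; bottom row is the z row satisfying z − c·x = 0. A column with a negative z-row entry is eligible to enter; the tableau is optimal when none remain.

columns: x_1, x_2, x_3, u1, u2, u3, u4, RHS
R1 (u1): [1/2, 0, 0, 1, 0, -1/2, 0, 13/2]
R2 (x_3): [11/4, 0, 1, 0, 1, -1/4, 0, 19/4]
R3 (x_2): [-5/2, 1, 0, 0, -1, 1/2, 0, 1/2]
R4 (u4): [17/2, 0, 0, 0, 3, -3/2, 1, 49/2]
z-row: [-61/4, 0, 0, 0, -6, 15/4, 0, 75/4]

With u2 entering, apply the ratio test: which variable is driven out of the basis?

x_3

Column u2 entries and ratios — u1: 0 ≤ 0, skip; x_3: (19/4)/1 = 19/4; x_2: -1 ≤ 0, skip; u4: (49/2)/3 = 49/6.
Smallest ratio is 19/4 in the row of x_3, so x_3 leaves.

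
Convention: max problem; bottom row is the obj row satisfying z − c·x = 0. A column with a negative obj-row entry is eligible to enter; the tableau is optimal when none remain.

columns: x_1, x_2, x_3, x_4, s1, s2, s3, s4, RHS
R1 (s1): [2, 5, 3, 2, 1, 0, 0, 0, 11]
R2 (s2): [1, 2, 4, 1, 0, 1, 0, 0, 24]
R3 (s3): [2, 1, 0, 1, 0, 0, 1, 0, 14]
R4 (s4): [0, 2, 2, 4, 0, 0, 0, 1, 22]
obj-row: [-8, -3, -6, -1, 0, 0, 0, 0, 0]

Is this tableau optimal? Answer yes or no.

no

The obj-row has a negative entry -8 in column x_1, so it is not optimal.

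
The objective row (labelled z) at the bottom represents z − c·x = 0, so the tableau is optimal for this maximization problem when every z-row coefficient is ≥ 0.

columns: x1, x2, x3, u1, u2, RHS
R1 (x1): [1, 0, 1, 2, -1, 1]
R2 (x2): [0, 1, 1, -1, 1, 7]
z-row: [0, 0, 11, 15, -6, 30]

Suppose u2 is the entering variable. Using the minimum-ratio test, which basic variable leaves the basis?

Column u2 entries and ratios — x1: -1 ≤ 0, skip; x2: 7/1 = 7.
Smallest ratio is 7 in the row of x2, so x2 leaves.

x2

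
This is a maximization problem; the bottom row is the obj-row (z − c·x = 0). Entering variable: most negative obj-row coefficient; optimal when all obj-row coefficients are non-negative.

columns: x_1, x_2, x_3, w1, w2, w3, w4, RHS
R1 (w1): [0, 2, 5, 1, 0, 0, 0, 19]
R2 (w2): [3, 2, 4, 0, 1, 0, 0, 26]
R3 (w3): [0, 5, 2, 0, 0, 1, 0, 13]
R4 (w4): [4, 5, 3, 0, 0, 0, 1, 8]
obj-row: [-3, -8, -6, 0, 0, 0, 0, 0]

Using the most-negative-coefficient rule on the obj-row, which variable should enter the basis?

x_2

Negative obj-row entries: x_1: -3, x_2: -8, x_3: -6.
The most negative is -8 in column x_2, so x_2 enters.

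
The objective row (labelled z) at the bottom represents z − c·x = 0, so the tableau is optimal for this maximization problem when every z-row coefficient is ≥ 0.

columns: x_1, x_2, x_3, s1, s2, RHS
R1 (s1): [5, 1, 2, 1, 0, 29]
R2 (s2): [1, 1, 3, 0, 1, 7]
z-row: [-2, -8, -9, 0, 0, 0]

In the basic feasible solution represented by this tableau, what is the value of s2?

s2 is basic (row 2); its value is the RHS of that row, 7.

7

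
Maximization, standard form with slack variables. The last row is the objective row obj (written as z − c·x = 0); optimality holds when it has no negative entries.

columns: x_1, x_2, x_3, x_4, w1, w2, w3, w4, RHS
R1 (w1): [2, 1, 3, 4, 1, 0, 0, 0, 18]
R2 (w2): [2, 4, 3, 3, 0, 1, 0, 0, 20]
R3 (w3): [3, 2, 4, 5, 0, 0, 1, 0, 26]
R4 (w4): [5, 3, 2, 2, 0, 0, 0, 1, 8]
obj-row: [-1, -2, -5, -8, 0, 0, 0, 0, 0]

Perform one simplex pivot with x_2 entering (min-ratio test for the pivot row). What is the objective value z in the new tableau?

16/3

Ratio test on column x_2 — row 1: 18/1 = 18; row 2: 20/4 = 5; row 3: 26/2 = 13; row 4: 8/3 = 8/3. Minimum is 8/3 at row 4 (w4 leaves); pivot element 3.
Pivot on row 4; the obj-row RHS becomes 0 − (-2)·(8/3) = 16/3.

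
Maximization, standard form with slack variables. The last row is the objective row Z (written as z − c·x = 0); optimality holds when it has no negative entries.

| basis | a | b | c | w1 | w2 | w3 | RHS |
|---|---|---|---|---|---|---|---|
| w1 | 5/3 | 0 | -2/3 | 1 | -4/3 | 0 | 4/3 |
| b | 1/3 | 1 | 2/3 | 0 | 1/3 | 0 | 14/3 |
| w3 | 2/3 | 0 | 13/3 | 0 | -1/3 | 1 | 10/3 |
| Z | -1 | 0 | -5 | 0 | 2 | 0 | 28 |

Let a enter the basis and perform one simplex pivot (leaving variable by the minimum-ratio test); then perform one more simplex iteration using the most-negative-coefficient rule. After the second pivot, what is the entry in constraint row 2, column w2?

Ratio test on column a — row 1: (4/3)/(5/3) = 4/5; row 2: (14/3)/(1/3) = 14; row 3: (10/3)/(2/3) = 5. Minimum is 4/5 at row 1 (w1 leaves); pivot element 5/3.
Divide row 1 by 5/3; eliminate column a from the other rows.
Second iteration: most negative Z-row entry is -27/5 in column c, so c enters.
Ratio test on column c — row 1: entry -2/5 ≤ 0; row 2: (22/5)/(4/5) = 11/2; row 3: (14/5)/(23/5) = 14/23. Minimum is 14/23 at row 3 (w3 leaves); pivot element 23/5.
Divide row 3 by 23/5; eliminate column c from the other rows.
After both pivots, the entry at constraint row 2, column w2 is 13/23.

13/23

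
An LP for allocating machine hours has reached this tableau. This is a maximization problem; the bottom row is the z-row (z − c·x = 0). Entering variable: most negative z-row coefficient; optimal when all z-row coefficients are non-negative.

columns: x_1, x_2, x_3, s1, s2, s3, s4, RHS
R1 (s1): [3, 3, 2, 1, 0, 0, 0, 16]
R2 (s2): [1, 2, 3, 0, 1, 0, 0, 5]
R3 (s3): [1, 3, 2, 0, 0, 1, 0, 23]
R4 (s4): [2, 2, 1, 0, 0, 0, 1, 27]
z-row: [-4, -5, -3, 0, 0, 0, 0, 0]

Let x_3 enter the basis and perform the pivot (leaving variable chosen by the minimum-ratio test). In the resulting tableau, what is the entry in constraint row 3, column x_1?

Ratio test on column x_3 — row 1: 16/2 = 8; row 2: 5/3 = 5/3; row 3: 23/2 = 23/2; row 4: 27/1 = 27. Minimum is 5/3 at row 2 (s2 leaves); pivot element 3.
Divide row 2 by 3; eliminate column x_3 from the other rows.
Row 3 update in column x_1: 1 − 2·(1/3) = 1/3.

1/3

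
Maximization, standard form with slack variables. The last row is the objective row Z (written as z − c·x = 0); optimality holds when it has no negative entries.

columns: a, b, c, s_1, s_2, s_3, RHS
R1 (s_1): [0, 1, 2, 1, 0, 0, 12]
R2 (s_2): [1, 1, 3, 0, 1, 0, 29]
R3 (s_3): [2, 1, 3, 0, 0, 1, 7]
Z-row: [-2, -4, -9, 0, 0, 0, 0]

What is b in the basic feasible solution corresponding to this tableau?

b is not in the basis, so in the current basic feasible solution b = 0.

0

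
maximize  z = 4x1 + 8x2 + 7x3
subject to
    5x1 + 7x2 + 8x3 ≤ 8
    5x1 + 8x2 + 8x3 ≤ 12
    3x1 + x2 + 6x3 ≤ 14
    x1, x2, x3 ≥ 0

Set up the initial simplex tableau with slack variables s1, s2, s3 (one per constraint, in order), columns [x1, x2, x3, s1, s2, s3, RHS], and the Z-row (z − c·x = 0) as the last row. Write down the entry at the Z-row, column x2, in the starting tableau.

The Z-row carries the negated objective coefficients: the x2 entry is -8.

-8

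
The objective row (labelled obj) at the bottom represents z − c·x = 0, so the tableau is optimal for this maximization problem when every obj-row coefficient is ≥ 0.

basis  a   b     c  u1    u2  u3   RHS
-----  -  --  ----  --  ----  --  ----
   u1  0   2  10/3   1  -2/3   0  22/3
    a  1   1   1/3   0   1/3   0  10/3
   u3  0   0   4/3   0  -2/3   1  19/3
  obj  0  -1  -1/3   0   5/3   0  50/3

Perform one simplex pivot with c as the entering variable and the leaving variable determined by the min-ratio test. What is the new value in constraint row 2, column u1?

Ratio test on column c — row 1: (22/3)/(10/3) = 11/5; row 2: (10/3)/(1/3) = 10; row 3: (19/3)/(4/3) = 19/4. Minimum is 11/5 at row 1 (u1 leaves); pivot element 10/3.
Divide row 1 by 10/3; eliminate column c from the other rows.
Row 2 update in column u1: 0 − (1/3)·(3/10) = -1/10.

-1/10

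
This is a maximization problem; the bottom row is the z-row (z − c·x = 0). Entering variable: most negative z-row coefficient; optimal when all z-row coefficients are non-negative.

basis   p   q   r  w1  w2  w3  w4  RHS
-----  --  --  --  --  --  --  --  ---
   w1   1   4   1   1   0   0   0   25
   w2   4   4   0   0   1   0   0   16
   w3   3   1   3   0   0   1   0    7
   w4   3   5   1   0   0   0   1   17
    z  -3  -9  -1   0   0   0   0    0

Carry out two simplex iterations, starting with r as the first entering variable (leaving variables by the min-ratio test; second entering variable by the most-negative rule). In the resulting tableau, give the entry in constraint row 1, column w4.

-11/14

Ratio test on column r — row 1: 25/1 = 25; row 2: entry 0 ≤ 0; row 3: 7/3 = 7/3; row 4: 17/1 = 17. Minimum is 7/3 at row 3 (w3 leaves); pivot element 3.
Divide row 3 by 3; eliminate column r from the other rows.
Second iteration: most negative z-row entry is -26/3 in column q, so q enters.
Ratio test on column q — row 1: (68/3)/(11/3) = 68/11; row 2: 16/4 = 4; row 3: (7/3)/(1/3) = 7; row 4: (44/3)/(14/3) = 22/7. Minimum is 22/7 at row 4 (w4 leaves); pivot element 14/3.
Divide row 4 by 14/3; eliminate column q from the other rows.
After both pivots, the entry at constraint row 1, column w4 is -11/14.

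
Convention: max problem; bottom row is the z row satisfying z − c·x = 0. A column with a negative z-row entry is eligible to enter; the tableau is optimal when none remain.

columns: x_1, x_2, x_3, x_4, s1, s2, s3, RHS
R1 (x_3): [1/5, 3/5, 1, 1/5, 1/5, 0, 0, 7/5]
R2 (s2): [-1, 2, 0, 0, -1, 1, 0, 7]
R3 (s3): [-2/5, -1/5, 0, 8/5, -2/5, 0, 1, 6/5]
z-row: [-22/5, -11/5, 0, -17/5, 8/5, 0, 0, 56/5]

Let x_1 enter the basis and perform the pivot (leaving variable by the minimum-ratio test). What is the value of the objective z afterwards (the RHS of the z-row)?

Ratio test on column x_1 — row 1: (7/5)/(1/5) = 7; row 2: entry -1 ≤ 0; row 3: entry -2/5 ≤ 0. Minimum is 7 at row 1 (x_3 leaves); pivot element 1/5.
Pivot on row 1; the z-row RHS becomes 56/5 − (-22/5)·7 = 42.

42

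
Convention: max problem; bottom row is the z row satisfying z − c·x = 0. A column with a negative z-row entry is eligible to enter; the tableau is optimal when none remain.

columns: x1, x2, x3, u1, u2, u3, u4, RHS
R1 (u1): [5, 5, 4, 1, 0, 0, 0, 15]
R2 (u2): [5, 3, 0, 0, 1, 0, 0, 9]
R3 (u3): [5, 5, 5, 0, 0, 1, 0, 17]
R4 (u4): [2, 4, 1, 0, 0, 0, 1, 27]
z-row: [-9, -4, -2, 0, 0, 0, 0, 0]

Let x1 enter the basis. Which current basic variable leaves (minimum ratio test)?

Column x1 entries and ratios — u1: 15/5 = 3; u2: 9/5 = 9/5; u3: 17/5 = 17/5; u4: 27/2 = 27/2.
Smallest ratio is 9/5 in the row of u2, so u2 leaves.

u2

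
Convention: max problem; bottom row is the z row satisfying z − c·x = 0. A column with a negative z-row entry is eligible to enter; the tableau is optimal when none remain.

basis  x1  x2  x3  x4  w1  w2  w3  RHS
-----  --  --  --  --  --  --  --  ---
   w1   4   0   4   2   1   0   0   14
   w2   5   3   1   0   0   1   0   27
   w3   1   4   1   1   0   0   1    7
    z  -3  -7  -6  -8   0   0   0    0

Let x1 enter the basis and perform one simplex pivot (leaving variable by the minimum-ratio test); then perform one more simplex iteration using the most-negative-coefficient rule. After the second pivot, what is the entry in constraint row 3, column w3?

Ratio test on column x1 — row 1: 14/4 = 7/2; row 2: 27/5 = 27/5; row 3: 7/1 = 7. Minimum is 7/2 at row 1 (w1 leaves); pivot element 4.
Divide row 1 by 4; eliminate column x1 from the other rows.
Second iteration: most negative z-row entry is -7 in column x2, so x2 enters.
Ratio test on column x2 — row 1: entry 0 ≤ 0; row 2: (19/2)/3 = 19/6; row 3: (7/2)/4 = 7/8. Minimum is 7/8 at row 3 (w3 leaves); pivot element 4.
Divide row 3 by 4; eliminate column x2 from the other rows.
After both pivots, the entry at constraint row 3, column w3 is 1/4.

1/4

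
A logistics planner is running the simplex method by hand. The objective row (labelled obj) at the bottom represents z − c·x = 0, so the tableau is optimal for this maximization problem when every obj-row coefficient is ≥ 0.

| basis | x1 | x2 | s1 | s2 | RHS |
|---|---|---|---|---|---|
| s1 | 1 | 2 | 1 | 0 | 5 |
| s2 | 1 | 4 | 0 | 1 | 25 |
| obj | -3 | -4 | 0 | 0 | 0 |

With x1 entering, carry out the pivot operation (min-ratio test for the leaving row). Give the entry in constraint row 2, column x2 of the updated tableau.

2

Ratio test on column x1 — row 1: 5/1 = 5; row 2: 25/1 = 25. Minimum is 5 at row 1 (s1 leaves); pivot element 1.
Divide row 1 by 1; eliminate column x1 from the other rows.
Row 2 update in column x2: 4 − 1·2 = 2.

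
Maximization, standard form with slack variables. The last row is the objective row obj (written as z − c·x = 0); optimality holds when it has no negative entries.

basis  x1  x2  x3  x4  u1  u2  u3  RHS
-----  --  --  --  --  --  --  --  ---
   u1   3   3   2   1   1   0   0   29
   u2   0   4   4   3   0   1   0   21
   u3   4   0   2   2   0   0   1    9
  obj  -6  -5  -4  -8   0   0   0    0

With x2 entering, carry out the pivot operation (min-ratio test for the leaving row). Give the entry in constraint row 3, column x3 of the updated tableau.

Ratio test on column x2 — row 1: 29/3 = 29/3; row 2: 21/4 = 21/4; row 3: entry 0 ≤ 0. Minimum is 21/4 at row 2 (u2 leaves); pivot element 4.
Divide row 2 by 4; eliminate column x2 from the other rows.
Row 3 update in column x3: 2 − 0·1 = 2.

2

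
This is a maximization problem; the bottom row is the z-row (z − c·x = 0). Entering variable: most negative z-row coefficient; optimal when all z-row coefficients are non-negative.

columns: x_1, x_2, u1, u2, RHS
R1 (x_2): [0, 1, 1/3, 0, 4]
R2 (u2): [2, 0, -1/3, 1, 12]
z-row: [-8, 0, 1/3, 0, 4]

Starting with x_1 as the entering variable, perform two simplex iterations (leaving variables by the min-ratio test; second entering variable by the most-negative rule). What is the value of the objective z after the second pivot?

Ratio test on column x_1 — row 1: entry 0 ≤ 0; row 2: 12/2 = 6. Minimum is 6 at row 2 (u2 leaves); pivot element 2.
Pivot on row 2; the z-row RHS becomes 4 − (-8)·6 = 52.
Next entering variable (most negative z-row entry -1): u1.
Ratio test on column u1 — row 1: 4/(1/3) = 12; row 2: entry -1/6 ≤ 0. Minimum is 12 at row 1 (x_2 leaves); pivot element 1/3.
After the second pivot the z-row RHS is 52 − (-1)·12 = 64.

64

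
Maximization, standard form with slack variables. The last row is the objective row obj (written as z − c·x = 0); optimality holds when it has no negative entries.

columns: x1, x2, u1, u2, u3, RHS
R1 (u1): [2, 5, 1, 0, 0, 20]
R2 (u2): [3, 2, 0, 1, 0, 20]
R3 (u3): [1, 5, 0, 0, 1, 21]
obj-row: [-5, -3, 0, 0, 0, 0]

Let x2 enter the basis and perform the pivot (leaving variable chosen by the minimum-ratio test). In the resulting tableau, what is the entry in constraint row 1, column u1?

Ratio test on column x2 — row 1: 20/5 = 4; row 2: 20/2 = 10; row 3: 21/5 = 21/5. Minimum is 4 at row 1 (u1 leaves); pivot element 5.
Divide row 1 by 5; eliminate column x2 from the other rows.
In the new row 1, the u1 entry is the old entry divided by the pivot: 1/5 = 1/5.

1/5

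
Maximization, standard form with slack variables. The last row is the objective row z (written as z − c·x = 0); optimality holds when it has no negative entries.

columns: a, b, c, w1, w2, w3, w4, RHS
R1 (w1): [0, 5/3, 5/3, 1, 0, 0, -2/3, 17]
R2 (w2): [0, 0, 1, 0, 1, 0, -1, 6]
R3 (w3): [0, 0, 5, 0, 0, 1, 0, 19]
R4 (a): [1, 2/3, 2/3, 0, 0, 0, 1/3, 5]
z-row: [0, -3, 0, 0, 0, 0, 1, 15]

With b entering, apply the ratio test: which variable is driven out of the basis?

Column b entries and ratios — w1: 17/(5/3) = 51/5; w2: 0 ≤ 0, skip; w3: 0 ≤ 0, skip; a: 5/(2/3) = 15/2.
Smallest ratio is 15/2 in the row of a, so a leaves.

a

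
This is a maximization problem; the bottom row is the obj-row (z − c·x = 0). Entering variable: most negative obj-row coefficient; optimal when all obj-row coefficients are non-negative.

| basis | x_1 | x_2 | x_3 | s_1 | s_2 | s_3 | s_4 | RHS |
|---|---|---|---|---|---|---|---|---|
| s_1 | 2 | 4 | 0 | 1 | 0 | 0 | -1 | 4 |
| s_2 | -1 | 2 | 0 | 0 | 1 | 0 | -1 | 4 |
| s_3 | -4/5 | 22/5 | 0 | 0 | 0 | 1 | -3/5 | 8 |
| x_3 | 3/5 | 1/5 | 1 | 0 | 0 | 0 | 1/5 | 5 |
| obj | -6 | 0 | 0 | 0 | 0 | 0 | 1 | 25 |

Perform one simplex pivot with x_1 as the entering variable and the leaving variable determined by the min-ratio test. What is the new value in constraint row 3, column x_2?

6

Ratio test on column x_1 — row 1: 4/2 = 2; row 2: entry -1 ≤ 0; row 3: entry -4/5 ≤ 0; row 4: 5/(3/5) = 25/3. Minimum is 2 at row 1 (s_1 leaves); pivot element 2.
Divide row 1 by 2; eliminate column x_1 from the other rows.
Row 3 update in column x_2: 22/5 − (-4/5)·2 = 6.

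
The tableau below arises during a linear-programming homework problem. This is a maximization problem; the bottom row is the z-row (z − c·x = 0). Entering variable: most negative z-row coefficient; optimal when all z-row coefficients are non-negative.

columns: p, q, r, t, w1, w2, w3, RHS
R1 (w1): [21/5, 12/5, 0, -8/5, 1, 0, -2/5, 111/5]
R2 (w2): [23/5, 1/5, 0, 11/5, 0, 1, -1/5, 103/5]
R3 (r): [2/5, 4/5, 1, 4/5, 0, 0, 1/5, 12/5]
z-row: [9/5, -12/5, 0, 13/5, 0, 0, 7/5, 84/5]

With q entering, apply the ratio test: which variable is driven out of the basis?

r

Column q entries and ratios — w1: (111/5)/(12/5) = 37/4; w2: (103/5)/(1/5) = 103; r: (12/5)/(4/5) = 3.
Smallest ratio is 3 in the row of r, so r leaves.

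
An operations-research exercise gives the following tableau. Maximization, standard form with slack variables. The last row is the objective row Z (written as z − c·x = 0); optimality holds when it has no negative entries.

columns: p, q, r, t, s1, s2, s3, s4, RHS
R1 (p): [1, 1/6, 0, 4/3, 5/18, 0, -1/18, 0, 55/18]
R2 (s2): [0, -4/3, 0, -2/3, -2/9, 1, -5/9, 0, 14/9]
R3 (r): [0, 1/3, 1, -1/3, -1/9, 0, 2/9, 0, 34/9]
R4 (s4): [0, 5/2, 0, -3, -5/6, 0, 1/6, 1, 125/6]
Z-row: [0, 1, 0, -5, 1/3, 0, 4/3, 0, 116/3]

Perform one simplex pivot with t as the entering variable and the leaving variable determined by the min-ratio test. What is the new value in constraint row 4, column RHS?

665/24

Ratio test on column t — row 1: (55/18)/(4/3) = 55/24; row 2: entry -2/3 ≤ 0; row 3: entry -1/3 ≤ 0; row 4: entry -3 ≤ 0. Minimum is 55/24 at row 1 (p leaves); pivot element 4/3.
Divide row 1 by 4/3; eliminate column t from the other rows.
Row 4 update in column RHS: 125/6 − (-3)·(55/24) = 665/24.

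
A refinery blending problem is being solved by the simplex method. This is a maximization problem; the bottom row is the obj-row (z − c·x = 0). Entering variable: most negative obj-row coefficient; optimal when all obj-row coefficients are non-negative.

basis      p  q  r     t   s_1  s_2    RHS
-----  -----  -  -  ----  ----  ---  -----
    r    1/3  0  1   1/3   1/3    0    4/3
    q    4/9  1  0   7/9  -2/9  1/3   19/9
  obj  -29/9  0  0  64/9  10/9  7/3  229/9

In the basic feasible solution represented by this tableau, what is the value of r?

r is basic (row 1); its value is the RHS of that row, 4/3.

4/3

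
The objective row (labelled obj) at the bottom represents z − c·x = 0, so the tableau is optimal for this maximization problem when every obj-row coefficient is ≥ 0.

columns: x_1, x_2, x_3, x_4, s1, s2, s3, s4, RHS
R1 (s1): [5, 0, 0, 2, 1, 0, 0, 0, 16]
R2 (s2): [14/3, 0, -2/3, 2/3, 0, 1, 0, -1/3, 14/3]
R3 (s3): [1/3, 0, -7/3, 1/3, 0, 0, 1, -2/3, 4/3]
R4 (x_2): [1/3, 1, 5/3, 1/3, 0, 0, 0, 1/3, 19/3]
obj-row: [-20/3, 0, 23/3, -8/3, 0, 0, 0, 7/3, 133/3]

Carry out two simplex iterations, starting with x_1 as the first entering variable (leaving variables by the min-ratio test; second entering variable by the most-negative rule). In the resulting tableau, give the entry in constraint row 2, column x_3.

Ratio test on column x_1 — row 1: 16/5 = 16/5; row 2: (14/3)/(14/3) = 1; row 3: (4/3)/(1/3) = 4; row 4: (19/3)/(1/3) = 19. Minimum is 1 at row 2 (s2 leaves); pivot element 14/3.
Divide row 2 by 14/3; eliminate column x_1 from the other rows.
Second iteration: most negative obj-row entry is -12/7 in column x_4, so x_4 enters.
Ratio test on column x_4 — row 1: 11/(9/7) = 77/9; row 2: 1/(1/7) = 7; row 3: 1/(2/7) = 7/2; row 4: 6/(2/7) = 21. Minimum is 7/2 at row 3 (s3 leaves); pivot element 2/7.
Divide row 3 by 2/7; eliminate column x_4 from the other rows.
After both pivots, the entry at constraint row 2, column x_3 is 1.

1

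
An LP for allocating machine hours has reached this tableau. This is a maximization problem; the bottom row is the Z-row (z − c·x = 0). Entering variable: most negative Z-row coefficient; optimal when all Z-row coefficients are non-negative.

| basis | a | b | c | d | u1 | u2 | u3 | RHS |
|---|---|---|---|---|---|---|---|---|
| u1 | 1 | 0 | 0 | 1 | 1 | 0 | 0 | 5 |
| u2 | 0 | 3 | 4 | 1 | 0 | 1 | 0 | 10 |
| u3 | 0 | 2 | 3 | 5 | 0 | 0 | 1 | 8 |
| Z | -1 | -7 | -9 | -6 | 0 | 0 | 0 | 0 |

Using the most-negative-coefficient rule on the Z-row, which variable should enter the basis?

c

Negative Z-row entries: a: -1, b: -7, c: -9, d: -6.
The most negative is -9 in column c, so c enters.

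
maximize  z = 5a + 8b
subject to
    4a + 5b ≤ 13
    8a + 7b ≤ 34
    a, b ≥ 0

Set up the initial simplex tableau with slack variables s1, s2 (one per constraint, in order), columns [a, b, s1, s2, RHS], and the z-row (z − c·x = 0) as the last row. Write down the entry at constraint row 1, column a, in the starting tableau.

4

Constraint 1 has coefficient 4 on a.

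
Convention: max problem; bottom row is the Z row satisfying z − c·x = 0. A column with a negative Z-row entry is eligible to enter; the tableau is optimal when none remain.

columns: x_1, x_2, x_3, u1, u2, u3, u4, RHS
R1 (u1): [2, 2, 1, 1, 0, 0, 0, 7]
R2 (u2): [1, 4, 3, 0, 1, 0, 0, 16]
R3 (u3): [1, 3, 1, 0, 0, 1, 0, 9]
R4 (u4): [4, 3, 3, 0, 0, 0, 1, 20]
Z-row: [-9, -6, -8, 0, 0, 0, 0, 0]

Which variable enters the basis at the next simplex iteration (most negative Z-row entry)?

Negative Z-row entries: x_1: -9, x_2: -6, x_3: -8.
The most negative is -9 in column x_1, so x_1 enters.

x_1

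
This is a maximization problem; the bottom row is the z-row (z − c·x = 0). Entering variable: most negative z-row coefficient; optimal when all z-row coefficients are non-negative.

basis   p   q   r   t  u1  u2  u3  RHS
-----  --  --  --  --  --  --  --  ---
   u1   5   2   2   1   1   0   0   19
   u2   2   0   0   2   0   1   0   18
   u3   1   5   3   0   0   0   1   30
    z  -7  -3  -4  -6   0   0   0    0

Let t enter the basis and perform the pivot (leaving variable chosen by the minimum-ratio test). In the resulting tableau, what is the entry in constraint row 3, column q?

5

Ratio test on column t — row 1: 19/1 = 19; row 2: 18/2 = 9; row 3: entry 0 ≤ 0. Minimum is 9 at row 2 (u2 leaves); pivot element 2.
Divide row 2 by 2; eliminate column t from the other rows.
Row 3 update in column q: 5 − 0·0 = 5.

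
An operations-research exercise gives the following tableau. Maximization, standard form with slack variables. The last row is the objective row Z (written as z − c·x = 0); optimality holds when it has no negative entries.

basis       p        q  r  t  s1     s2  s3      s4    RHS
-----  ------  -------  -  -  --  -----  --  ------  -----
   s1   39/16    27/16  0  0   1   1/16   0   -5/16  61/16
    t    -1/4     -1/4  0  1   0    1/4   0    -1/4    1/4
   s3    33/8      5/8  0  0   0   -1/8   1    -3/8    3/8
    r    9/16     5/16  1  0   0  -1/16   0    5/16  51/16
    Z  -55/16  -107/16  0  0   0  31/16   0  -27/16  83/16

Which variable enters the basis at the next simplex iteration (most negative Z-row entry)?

q

Negative Z-row entries: p: -55/16, q: -107/16, s4: -27/16.
The most negative is -107/16 in column q, so q enters.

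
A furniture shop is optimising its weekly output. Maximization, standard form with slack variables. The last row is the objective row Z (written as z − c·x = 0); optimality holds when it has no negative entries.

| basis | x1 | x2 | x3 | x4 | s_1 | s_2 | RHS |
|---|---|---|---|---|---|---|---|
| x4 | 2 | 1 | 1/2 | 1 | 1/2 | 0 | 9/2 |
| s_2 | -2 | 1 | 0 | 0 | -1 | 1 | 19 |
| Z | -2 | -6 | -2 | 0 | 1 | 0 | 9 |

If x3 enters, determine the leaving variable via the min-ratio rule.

Column x3 entries and ratios — x4: (9/2)/(1/2) = 9; s_2: 0 ≤ 0, skip.
Smallest ratio is 9 in the row of x4, so x4 leaves.

x4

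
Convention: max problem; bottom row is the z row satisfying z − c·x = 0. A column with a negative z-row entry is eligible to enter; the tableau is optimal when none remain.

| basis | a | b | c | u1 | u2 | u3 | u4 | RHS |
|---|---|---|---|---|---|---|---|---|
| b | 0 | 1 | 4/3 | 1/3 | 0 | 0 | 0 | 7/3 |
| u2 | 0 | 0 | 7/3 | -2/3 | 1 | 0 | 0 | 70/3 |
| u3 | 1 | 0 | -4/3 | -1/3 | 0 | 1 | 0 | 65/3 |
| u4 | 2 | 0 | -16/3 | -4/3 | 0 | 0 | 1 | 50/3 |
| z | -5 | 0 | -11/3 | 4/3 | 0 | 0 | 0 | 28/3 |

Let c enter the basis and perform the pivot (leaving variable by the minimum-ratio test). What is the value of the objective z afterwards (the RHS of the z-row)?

Ratio test on column c — row 1: (7/3)/(4/3) = 7/4; row 2: (70/3)/(7/3) = 10; row 3: entry -4/3 ≤ 0; row 4: entry -16/3 ≤ 0. Minimum is 7/4 at row 1 (b leaves); pivot element 4/3.
Pivot on row 1; the z-row RHS becomes 28/3 − (-11/3)·(7/4) = 63/4.

63/4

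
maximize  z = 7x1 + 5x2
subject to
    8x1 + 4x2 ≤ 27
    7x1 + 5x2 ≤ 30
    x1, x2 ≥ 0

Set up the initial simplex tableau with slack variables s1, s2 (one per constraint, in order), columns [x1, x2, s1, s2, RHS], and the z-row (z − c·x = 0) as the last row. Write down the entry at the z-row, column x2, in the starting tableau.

The z-row carries the negated objective coefficients: the x2 entry is -5.

-5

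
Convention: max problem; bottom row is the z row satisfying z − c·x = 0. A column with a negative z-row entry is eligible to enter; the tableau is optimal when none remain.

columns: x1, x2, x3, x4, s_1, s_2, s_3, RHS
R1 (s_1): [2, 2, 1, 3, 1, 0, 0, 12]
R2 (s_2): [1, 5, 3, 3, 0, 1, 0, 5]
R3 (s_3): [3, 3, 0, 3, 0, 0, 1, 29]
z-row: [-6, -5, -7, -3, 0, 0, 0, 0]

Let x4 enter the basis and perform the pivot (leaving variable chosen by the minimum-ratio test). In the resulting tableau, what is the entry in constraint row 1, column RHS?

7

Ratio test on column x4 — row 1: 12/3 = 4; row 2: 5/3 = 5/3; row 3: 29/3 = 29/3. Minimum is 5/3 at row 2 (s_2 leaves); pivot element 3.
Divide row 2 by 3; eliminate column x4 from the other rows.
Row 1 update in column RHS: 12 − 3·(5/3) = 7.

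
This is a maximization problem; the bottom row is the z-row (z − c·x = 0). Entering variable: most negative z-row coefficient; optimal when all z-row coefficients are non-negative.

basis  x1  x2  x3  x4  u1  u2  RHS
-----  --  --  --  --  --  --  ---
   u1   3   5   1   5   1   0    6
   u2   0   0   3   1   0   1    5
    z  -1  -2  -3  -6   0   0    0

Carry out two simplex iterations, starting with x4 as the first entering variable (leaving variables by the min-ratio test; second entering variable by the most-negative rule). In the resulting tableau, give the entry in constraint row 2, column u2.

Ratio test on column x4 — row 1: 6/5 = 6/5; row 2: 5/1 = 5. Minimum is 6/5 at row 1 (u1 leaves); pivot element 5.
Divide row 1 by 5; eliminate column x4 from the other rows.
Second iteration: most negative z-row entry is -9/5 in column x3, so x3 enters.
Ratio test on column x3 — row 1: (6/5)/(1/5) = 6; row 2: (19/5)/(14/5) = 19/14. Minimum is 19/14 at row 2 (u2 leaves); pivot element 14/5.
Divide row 2 by 14/5; eliminate column x3 from the other rows.
After both pivots, the entry at constraint row 2, column u2 is 5/14.

5/14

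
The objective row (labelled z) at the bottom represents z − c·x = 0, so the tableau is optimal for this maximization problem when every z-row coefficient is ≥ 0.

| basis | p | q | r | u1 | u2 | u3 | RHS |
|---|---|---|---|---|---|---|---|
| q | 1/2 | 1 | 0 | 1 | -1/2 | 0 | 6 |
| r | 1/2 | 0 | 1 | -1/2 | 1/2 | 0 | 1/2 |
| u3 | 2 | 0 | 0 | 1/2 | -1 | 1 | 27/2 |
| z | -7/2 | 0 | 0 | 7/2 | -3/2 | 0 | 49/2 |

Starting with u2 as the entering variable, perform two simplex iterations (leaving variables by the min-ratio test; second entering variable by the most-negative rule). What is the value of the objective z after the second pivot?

28

Ratio test on column u2 — row 1: entry -1/2 ≤ 0; row 2: (1/2)/(1/2) = 1; row 3: entry -1 ≤ 0. Minimum is 1 at row 2 (r leaves); pivot element 1/2.
Pivot on row 2; the z-row RHS becomes 49/2 − (-3/2)·1 = 26.
Next entering variable (most negative z-row entry -2): p.
Ratio test on column p — row 1: (13/2)/1 = 13/2; row 2: 1/1 = 1; row 3: (29/2)/3 = 29/6. Minimum is 1 at row 2 (u2 leaves); pivot element 1.
After the second pivot the z-row RHS is 26 − (-2)·1 = 28.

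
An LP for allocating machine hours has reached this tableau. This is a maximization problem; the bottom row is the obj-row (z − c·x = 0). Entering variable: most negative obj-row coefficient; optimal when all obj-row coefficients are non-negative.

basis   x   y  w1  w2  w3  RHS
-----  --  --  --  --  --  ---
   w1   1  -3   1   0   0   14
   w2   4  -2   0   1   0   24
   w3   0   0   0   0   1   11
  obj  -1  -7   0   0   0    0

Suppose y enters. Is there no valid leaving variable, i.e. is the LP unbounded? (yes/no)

Every constraint-row entry in column y is ≤ 0, so increasing y is unbounded.

yes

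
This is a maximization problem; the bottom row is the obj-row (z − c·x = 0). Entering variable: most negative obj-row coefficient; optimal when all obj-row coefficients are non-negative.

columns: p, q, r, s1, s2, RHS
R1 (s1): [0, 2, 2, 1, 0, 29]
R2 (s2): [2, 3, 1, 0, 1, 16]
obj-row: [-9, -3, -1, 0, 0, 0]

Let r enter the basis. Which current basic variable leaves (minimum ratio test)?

s1

Column r entries and ratios — s1: 29/2 = 29/2; s2: 16/1 = 16.
Smallest ratio is 29/2 in the row of s1, so s1 leaves.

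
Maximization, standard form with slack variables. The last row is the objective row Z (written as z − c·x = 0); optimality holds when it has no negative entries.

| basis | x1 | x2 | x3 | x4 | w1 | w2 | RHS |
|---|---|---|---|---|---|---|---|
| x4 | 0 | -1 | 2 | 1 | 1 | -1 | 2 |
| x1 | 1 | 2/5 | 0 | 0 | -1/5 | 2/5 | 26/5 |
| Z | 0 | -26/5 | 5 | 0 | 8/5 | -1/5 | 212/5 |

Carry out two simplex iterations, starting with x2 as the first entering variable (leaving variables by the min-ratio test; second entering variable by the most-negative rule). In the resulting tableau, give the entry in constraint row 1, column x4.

2

Ratio test on column x2 — row 1: entry -1 ≤ 0; row 2: (26/5)/(2/5) = 13. Minimum is 13 at row 2 (x1 leaves); pivot element 2/5.
Divide row 2 by 2/5; eliminate column x2 from the other rows.
Second iteration: most negative Z-row entry is -1 in column w1, so w1 enters.
Ratio test on column w1 — row 1: 15/(1/2) = 30; row 2: entry -1/2 ≤ 0. Minimum is 30 at row 1 (x4 leaves); pivot element 1/2.
Divide row 1 by 1/2; eliminate column w1 from the other rows.
After both pivots, the entry at constraint row 1, column x4 is 2.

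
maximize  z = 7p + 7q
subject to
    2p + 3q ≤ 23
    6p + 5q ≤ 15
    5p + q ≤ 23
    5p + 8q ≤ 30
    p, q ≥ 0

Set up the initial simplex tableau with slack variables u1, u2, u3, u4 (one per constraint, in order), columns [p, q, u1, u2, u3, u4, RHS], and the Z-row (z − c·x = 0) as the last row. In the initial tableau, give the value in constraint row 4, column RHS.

The RHS of constraint 4 is b_4 = 30.

30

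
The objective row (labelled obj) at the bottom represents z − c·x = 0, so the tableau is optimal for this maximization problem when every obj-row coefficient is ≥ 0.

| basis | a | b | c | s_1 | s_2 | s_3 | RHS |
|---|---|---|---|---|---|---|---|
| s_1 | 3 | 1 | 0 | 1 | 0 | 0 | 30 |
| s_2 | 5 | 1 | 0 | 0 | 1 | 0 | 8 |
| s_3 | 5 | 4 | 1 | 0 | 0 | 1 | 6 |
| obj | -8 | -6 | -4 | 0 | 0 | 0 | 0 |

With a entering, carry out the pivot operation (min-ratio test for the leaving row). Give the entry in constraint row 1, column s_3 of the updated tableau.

Ratio test on column a — row 1: 30/3 = 10; row 2: 8/5 = 8/5; row 3: 6/5 = 6/5. Minimum is 6/5 at row 3 (s_3 leaves); pivot element 5.
Divide row 3 by 5; eliminate column a from the other rows.
Row 1 update in column s_3: 0 − 3·(1/5) = -3/5.

-3/5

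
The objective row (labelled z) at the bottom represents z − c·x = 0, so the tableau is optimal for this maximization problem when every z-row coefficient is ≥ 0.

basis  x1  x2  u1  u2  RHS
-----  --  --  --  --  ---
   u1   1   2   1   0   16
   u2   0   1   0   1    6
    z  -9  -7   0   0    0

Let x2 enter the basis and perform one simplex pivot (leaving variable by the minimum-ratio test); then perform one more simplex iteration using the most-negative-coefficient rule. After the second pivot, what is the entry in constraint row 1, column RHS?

Ratio test on column x2 — row 1: 16/2 = 8; row 2: 6/1 = 6. Minimum is 6 at row 2 (u2 leaves); pivot element 1.
Divide row 2 by 1; eliminate column x2 from the other rows.
Second iteration: most negative z-row entry is -9 in column x1, so x1 enters.
Ratio test on column x1 — row 1: 4/1 = 4; row 2: entry 0 ≤ 0. Minimum is 4 at row 1 (u1 leaves); pivot element 1.
Divide row 1 by 1; eliminate column x1 from the other rows.
After both pivots, the entry at constraint row 1, column RHS is 4.

4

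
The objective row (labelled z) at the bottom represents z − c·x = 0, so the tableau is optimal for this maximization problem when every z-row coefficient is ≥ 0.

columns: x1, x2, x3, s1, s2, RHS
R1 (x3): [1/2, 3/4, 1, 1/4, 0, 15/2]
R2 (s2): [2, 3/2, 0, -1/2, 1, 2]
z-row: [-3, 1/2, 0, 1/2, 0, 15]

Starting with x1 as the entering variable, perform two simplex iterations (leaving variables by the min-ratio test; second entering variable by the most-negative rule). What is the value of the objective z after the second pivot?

Ratio test on column x1 — row 1: (15/2)/(1/2) = 15; row 2: 2/2 = 1. Minimum is 1 at row 2 (s2 leaves); pivot element 2.
Pivot on row 2; the z-row RHS becomes 15 − (-3)·1 = 18.
Next entering variable (most negative z-row entry -1/4): s1.
Ratio test on column s1 — row 1: 7/(3/8) = 56/3; row 2: entry -1/4 ≤ 0. Minimum is 56/3 at row 1 (x3 leaves); pivot element 3/8.
After the second pivot the z-row RHS is 18 − (-1/4)·(56/3) = 68/3.

68/3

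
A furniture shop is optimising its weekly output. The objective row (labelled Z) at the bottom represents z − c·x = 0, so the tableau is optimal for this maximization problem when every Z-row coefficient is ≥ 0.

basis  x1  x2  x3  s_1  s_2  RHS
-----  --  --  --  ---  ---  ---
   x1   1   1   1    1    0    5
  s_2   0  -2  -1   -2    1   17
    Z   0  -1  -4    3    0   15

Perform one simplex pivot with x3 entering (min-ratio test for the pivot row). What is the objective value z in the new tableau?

Ratio test on column x3 — row 1: 5/1 = 5; row 2: entry -1 ≤ 0. Minimum is 5 at row 1 (x1 leaves); pivot element 1.
Pivot on row 1; the Z-row RHS becomes 15 − (-4)·5 = 35.

35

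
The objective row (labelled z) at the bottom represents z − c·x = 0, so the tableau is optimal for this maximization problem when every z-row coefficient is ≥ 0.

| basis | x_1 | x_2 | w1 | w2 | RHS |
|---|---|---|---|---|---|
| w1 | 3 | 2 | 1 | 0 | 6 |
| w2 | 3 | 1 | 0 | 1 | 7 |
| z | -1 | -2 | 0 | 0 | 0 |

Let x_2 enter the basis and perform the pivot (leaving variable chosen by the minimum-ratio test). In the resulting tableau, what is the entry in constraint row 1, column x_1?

3/2

Ratio test on column x_2 — row 1: 6/2 = 3; row 2: 7/1 = 7. Minimum is 3 at row 1 (w1 leaves); pivot element 2.
Divide row 1 by 2; eliminate column x_2 from the other rows.
In the new row 1, the x_1 entry is the old entry divided by the pivot: 3/2 = 3/2.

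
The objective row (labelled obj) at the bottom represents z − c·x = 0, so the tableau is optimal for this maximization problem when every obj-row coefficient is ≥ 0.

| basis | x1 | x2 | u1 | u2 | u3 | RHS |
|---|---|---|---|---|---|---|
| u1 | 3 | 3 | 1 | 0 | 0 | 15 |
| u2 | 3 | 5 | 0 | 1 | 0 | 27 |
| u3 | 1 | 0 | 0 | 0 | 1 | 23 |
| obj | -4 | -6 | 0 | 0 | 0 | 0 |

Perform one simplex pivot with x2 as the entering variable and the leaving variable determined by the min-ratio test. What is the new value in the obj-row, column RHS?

30

Ratio test on column x2 — row 1: 15/3 = 5; row 2: 27/5 = 27/5; row 3: entry 0 ≤ 0. Minimum is 5 at row 1 (u1 leaves); pivot element 3.
Divide row 1 by 3; eliminate column x2 from the other rows.
obj-row update in column RHS: 0 − (-6)·5 = 30.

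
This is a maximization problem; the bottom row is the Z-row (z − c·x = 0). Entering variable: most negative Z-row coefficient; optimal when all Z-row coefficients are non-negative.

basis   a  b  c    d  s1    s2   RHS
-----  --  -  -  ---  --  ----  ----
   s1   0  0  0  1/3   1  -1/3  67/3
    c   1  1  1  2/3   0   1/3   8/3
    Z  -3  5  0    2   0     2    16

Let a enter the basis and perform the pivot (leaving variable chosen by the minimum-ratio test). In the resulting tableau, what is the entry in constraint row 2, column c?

Ratio test on column a — row 1: entry 0 ≤ 0; row 2: (8/3)/1 = 8/3. Minimum is 8/3 at row 2 (c leaves); pivot element 1.
Divide row 2 by 1; eliminate column a from the other rows.
In the new row 2, the c entry is the old entry divided by the pivot: 1/1 = 1.

1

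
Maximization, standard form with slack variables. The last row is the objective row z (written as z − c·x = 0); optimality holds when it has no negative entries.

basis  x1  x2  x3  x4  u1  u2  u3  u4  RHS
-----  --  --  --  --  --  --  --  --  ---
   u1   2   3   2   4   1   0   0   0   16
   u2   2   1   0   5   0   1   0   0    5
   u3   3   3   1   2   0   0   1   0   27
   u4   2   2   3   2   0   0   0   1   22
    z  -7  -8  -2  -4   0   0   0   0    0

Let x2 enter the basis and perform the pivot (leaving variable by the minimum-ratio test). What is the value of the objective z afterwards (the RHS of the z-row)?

40

Ratio test on column x2 — row 1: 16/3 = 16/3; row 2: 5/1 = 5; row 3: 27/3 = 9; row 4: 22/2 = 11. Minimum is 5 at row 2 (u2 leaves); pivot element 1.
Pivot on row 2; the z-row RHS becomes 0 − (-8)·5 = 40.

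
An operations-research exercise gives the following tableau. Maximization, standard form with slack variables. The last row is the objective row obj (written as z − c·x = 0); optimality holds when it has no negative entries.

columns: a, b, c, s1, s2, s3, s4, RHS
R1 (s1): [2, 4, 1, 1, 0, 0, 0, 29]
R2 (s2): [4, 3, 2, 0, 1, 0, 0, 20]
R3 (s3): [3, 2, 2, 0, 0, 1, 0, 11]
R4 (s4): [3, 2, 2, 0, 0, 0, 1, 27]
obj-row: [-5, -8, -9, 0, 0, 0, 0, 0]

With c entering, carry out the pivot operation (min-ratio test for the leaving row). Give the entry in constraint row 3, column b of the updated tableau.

Ratio test on column c — row 1: 29/1 = 29; row 2: 20/2 = 10; row 3: 11/2 = 11/2; row 4: 27/2 = 27/2. Minimum is 11/2 at row 3 (s3 leaves); pivot element 2.
Divide row 3 by 2; eliminate column c from the other rows.
In the new row 3, the b entry is the old entry divided by the pivot: 2/2 = 1.

1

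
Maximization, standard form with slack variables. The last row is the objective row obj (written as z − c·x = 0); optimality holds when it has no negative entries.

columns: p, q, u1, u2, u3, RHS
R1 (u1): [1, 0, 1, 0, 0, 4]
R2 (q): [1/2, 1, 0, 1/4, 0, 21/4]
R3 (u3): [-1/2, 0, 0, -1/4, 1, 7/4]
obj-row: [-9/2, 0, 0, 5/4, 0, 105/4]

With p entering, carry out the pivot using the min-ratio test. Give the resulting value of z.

177/4

Ratio test on column p — row 1: 4/1 = 4; row 2: (21/4)/(1/2) = 21/2; row 3: entry -1/2 ≤ 0. Minimum is 4 at row 1 (u1 leaves); pivot element 1.
Pivot on row 1; the obj-row RHS becomes 105/4 − (-9/2)·4 = 177/4.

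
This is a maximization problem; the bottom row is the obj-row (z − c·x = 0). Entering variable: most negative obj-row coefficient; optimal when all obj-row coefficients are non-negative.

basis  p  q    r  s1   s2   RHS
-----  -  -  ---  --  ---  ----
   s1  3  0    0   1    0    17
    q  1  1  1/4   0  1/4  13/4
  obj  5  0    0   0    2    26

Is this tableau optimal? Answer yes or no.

Every obj-row coefficient is ≥ 0, so the tableau is optimal.

yes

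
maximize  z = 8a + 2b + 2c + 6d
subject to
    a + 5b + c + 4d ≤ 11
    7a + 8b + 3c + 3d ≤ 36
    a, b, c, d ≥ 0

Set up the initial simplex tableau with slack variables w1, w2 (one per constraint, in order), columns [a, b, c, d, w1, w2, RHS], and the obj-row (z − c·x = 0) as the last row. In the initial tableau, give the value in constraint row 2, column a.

Constraint 2 has coefficient 7 on a.

7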